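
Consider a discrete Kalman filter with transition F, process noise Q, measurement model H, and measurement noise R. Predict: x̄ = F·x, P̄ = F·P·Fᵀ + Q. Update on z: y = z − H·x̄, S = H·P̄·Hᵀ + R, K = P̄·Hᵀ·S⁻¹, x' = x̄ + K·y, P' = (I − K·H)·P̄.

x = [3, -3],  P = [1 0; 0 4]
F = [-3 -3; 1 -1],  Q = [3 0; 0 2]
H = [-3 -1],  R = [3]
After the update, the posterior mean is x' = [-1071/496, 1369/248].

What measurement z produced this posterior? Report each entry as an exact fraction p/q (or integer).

z = [1]

x̄ = F·x = [0, 6]
P̄ = F·P·Fᵀ + Q = [48 9; 9 7]
S = H·P̄·Hᵀ + R = [496]
K = P̄·Hᵀ·S⁻¹ = [-153/496; -17/248]
x' − x̄ = [-1071/496, -119/248] = K·y
y = (KᵀK)⁻¹·Kᵀ·(x' − x̄) = [7]
z = y + H·x̄ = [7] + [-6] = [1]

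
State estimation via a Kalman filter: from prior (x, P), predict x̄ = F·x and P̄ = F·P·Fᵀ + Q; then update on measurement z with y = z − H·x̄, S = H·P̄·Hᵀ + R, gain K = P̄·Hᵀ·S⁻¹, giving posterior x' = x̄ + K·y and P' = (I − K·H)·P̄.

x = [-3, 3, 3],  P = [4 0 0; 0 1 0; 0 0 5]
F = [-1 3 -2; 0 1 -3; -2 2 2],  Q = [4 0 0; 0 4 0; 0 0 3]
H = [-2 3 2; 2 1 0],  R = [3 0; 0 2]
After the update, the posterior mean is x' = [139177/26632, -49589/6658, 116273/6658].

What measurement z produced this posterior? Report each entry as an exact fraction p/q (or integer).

x̄ = F·x = [6, -6, 18]
P̄ = F·P·Fᵀ + Q = [37 33 -6; 33 50 -28; -6 -28 43]
S = H·P̄·Hᵀ + R = [89 54; 54 332]
K = P̄·Hᵀ·S⁻¹ = [-731/13316 8821/26632; 379/3329 2203/6658; 851/3329 -1079/6658]
x' − x̄ = [-20615/26632, -9641/6658, -3571/6658] = K·y
y = (KᵀK)⁻¹·Kᵀ·(x' − x̄) = [-4, -3]
z = y + H·x̄ = [-4, -3] + [6, 6] = [2, 3]

z = [2, 3]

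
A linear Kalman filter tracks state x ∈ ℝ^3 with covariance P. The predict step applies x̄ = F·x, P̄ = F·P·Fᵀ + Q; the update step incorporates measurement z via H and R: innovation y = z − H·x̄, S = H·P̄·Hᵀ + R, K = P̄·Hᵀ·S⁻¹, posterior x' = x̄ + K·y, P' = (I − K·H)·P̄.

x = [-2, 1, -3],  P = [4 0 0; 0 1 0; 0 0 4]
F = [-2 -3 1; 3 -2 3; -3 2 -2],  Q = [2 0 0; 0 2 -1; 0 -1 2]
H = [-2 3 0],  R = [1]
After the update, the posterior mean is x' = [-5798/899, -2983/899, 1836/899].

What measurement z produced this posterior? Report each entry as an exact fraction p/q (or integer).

x̄ = F·x = [-2, -17, 14]
P̄ = F·P·Fᵀ + Q = [31 -6 10; -6 78 -65; 10 -65 58]
S = H·P̄·Hᵀ + R = [899]
K = P̄·Hᵀ·S⁻¹ = [-80/899; 246/899; -215/899]
x' − x̄ = [-4000/899, 12300/899, -10750/899] = K·y
y = (KᵀK)⁻¹·Kᵀ·(x' − x̄) = [50]
z = y + H·x̄ = [50] + [-47] = [3]

z = [3]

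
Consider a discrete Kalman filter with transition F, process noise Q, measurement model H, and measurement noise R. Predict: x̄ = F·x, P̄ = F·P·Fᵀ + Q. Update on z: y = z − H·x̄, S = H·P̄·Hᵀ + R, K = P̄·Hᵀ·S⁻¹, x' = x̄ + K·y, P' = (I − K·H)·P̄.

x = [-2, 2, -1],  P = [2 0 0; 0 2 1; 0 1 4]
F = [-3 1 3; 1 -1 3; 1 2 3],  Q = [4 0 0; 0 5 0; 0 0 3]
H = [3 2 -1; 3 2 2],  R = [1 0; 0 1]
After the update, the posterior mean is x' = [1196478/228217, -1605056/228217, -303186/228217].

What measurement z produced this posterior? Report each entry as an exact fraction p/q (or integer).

x̄ = F·x = [5, -7, -1]
P̄ = F·P·Fᵀ + Q = [66 28 43; 28 39 37; 43 37 61]
S = H·P̄·Hᵀ + R = [742 1167; 1167 2143]
K = P̄·Hᵀ·S⁻¹ = [55393/228217 6043/228217; -7537/228217 29237/228217; -74969/228217 75436/228217]
x' − x̄ = [55393/228217, -7537/228217, -74969/228217] = K·y
y = (KᵀK)⁻¹·Kᵀ·(x' − x̄) = [1, 0]
z = y + H·x̄ = [1, 0] + [2, -1] = [3, -1]

z = [3, -1]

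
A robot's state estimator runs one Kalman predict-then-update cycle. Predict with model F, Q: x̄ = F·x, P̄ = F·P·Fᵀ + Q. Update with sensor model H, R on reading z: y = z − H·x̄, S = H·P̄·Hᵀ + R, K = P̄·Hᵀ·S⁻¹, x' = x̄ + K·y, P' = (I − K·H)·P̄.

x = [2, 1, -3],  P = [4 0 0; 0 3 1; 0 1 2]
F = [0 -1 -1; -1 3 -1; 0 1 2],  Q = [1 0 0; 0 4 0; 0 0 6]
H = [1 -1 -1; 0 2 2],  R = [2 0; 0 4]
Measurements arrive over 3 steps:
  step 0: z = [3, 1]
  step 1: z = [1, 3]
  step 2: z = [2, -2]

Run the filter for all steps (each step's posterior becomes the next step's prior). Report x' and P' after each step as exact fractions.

step 0: x̄ = F·x = [2, 4, -5]
step 0: P̄ = F·P·Fᵀ + Q = [8 -9 -10; -9 31 10; -10 10 21]
step 0: y = z − H·x̄ = [0, 3]
step 0: S = H·P̄·Hᵀ + R = [120 -182; -182 292]
step 0: K = P̄·Hᵀ·S⁻¹ = [242/479 177/958; 81/479 185/479; -172/479 -11/958]
step 0: x' = x̄ + K·y = [2447/958, 2471/479, -4823/958]
step 0: P' = (I − K·H)·P̄ = [661/479 532/479 -355/479; 532/479 3729/479 -3359/479; -355/479 -3359/479 3348/479]
step 1: x̄ = F·x = [-119/958, 8601/479, -2352/479]
step 1: P̄ = F·P·Fᵀ + Q = [838/479 -944/479 -348/479; -944/479 55738/479 -12126/479; -348/479 -12126/479 6559/479]
step 1: y = z − H·x̄ = [13575/958, -11061/479]
step 1: S = H·P̄·Hᵀ + R = [42425/479 -78674/479; -78674/479 154096/479]
step 1: K = P̄·Hᵀ·S⁻¹ = [65204/181589 30245/181589; -1900/181589 101816/181589; -37437/181589 -32234/181589]
step 1: x' = x̄ + K·y = [405961/363178, 882597/181589, -1355577/363178]
step 1: P' = (I − K·H)·P̄ = [190898/181589 199832/181589 -139342/181589; 199832/181589 2413262/181589 -2209630/181589; -139342/181589 -2209630/181589 2145162/181589]
step 2: x̄ = F·x = [-409617/363178, 3122599/181589, -472980/181589]
step 2: P̄ = F·P·Fᵀ + Q = [320753/181589 -614874/181589 -74696/181589; -614874/181589 36561878/181589 -8019836/181589; -74696/181589 -8019836/181589 3244924/181589]
step 2: y = z − H·x̄ = [6435211/363178, -5662416/181589]
step 2: S = H·P̄·Hᵀ + R = [25830201/181589 -48913400/181589; -48913400/181589 95794876/181589]
step 2: K = P̄·Hᵀ·S⁻¹ = [40373233/112727371 18991885/112727371; -1248036/112727371 66536889/112727371; -23208664/112727371 -23088304/112727371]
step 2: x' = x̄ + K·y = [-3977888/112727371, -158450437/112727371, 15097088/112727371]
step 2: P' = (I − K·H)·P̄ = [118730236/112727371 130577706/112727371 -92593936/112727371; 130577706/112727371 1580151574/112727371 -1447077796/112727371; -92593936/112727371 -1447077796/112727371 1400901188/112727371]

step 0: x' = [2447/958, 2471/479, -4823/958], P' = [661/479 532/479 -355/479; 532/479 3729/479 -3359/479; -355/479 -3359/479 3348/479]
step 1: x' = [405961/363178, 882597/181589, -1355577/363178], P' = [190898/181589 199832/181589 -139342/181589; 199832/181589 2413262/181589 -2209630/181589; -139342/181589 -2209630/181589 2145162/181589]
step 2: x' = [-3977888/112727371, -158450437/112727371, 15097088/112727371], P' = [118730236/112727371 130577706/112727371 -92593936/112727371; 130577706/112727371 1580151574/112727371 -1447077796/112727371; -92593936/112727371 -1447077796/112727371 1400901188/112727371]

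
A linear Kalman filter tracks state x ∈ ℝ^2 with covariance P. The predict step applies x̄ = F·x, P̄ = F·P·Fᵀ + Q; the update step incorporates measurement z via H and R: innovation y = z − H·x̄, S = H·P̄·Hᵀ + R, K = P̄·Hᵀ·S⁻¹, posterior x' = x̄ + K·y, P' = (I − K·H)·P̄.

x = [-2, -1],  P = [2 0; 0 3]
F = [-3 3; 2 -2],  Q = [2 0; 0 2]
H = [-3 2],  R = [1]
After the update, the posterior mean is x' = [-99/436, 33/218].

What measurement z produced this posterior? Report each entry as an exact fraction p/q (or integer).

x̄ = F·x = [3, -2]
P̄ = F·P·Fᵀ + Q = [47 -30; -30 22]
S = H·P̄·Hᵀ + R = [872]
K = P̄·Hᵀ·S⁻¹ = [-201/872; 67/436]
x' − x̄ = [-1407/436, 469/218] = K·y
y = (KᵀK)⁻¹·Kᵀ·(x' − x̄) = [14]
z = y + H·x̄ = [14] + [-13] = [1]

z = [1]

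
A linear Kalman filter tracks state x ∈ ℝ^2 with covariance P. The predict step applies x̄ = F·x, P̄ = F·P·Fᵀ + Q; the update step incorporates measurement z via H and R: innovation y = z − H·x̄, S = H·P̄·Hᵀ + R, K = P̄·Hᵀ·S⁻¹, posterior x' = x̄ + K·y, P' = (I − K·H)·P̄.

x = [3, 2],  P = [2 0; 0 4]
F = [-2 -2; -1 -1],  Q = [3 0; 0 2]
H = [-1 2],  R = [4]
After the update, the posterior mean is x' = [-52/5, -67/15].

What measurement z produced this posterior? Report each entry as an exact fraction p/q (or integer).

z = [2]

x̄ = F·x = [-10, -5]
P̄ = F·P·Fᵀ + Q = [27 12; 12 8]
S = H·P̄·Hᵀ + R = [15]
K = P̄·Hᵀ·S⁻¹ = [-1/5; 4/15]
x' − x̄ = [-2/5, 8/15] = K·y
y = (KᵀK)⁻¹·Kᵀ·(x' − x̄) = [2]
z = y + H·x̄ = [2] + [0] = [2]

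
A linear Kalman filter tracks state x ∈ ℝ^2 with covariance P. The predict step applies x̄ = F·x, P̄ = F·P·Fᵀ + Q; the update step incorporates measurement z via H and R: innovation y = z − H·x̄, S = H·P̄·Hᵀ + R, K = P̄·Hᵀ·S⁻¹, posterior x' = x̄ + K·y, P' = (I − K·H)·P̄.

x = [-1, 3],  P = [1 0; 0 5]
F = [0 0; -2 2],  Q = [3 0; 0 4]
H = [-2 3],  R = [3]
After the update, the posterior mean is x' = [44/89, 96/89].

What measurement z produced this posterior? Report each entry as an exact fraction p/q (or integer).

x̄ = F·x = [0, 8]
P̄ = F·P·Fᵀ + Q = [3 0; 0 28]
S = H·P̄·Hᵀ + R = [267]
K = P̄·Hᵀ·S⁻¹ = [-2/89; 28/89]
x' − x̄ = [44/89, -616/89] = K·y
y = (KᵀK)⁻¹·Kᵀ·(x' − x̄) = [-22]
z = y + H·x̄ = [-22] + [24] = [2]

z = [2]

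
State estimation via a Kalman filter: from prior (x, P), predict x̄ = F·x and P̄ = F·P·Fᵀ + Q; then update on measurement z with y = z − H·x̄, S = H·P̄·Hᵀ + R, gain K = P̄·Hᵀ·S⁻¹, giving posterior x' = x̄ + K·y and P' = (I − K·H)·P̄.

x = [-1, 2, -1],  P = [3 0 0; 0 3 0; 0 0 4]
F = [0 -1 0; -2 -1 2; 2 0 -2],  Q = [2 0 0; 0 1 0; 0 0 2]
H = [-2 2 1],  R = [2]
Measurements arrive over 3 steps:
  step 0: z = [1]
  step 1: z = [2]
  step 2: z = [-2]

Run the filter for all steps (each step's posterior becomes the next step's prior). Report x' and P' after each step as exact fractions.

step 0: x̄ = F·x = [-2, -2, 0]
step 0: P̄ = F·P·Fᵀ + Q = [5 3 0; 3 32 -28; 0 -28 30]
step 0: y = z − H·x̄ = [1]
step 0: S = H·P̄·Hᵀ + R = [44]
step 0: K = P̄·Hᵀ·S⁻¹ = [-1/11; 15/22; -13/22]
step 0: x' = x̄ + K·y = [-23/11, -29/22, -13/22]
step 0: P' = (I − K·H)·P̄ = [51/11 63/11 -26/11; 63/11 127/11 -113/11; -26/11 -113/11 161/11]
step 1: x̄ = F·x = [29/22, 95/22, -3]
step 1: P̄ = F·P·Fᵀ + Q = [149/11 479/11 -32; 479/11 1898/11 -128; -32 -128 98]
step 1: y = z − H·x̄ = [-1]
step 1: S = H·P̄·Hᵀ + R = [112]
step 1: K = P̄·Hᵀ·S⁻¹ = [1/4; 65/56; -47/56]
step 1: x' = x̄ + K·y = [47/44, 1945/616, -121/56]
step 1: P' = (I − K·H)·P̄ = [72/11 243/22 -17/2; 243/22 6669/308 -529/28; -17/2 -529/28 535/28]
step 2: x̄ = F·x = [-1945/616, -5923/616, 1989/308]
step 2: P̄ = F·P·Fᵀ + Q = [7285/308 25111/308 -9221/154; 25111/308 96409/308 -35495/154; -9221/154 -35495/154 13291/77]
step 2: y = z − H·x̄ = [1373/308]
step 2: S = H·P̄·Hᵀ + R = [14369/77]
step 2: K = P̄·Hᵀ·S⁻¹ = [8605/28738; 35803/28738; -12983/14369]
step 2: x' = x̄ + K·y = [-26190/14369, -116721/28738, 69833/28738]
step 2: P' = (I − K·H)·P̄ = [99455/14369 171218/14369 -134921/14369; 171218/14369 335864/14369 -293489/14369; -134921/14369 -293489/14369 291170/14369]

step 0: x' = [-23/11, -29/22, -13/22], P' = [51/11 63/11 -26/11; 63/11 127/11 -113/11; -26/11 -113/11 161/11]
step 1: x' = [47/44, 1945/616, -121/56], P' = [72/11 243/22 -17/2; 243/22 6669/308 -529/28; -17/2 -529/28 535/28]
step 2: x' = [-26190/14369, -116721/28738, 69833/28738], P' = [99455/14369 171218/14369 -134921/14369; 171218/14369 335864/14369 -293489/14369; -134921/14369 -293489/14369 291170/14369]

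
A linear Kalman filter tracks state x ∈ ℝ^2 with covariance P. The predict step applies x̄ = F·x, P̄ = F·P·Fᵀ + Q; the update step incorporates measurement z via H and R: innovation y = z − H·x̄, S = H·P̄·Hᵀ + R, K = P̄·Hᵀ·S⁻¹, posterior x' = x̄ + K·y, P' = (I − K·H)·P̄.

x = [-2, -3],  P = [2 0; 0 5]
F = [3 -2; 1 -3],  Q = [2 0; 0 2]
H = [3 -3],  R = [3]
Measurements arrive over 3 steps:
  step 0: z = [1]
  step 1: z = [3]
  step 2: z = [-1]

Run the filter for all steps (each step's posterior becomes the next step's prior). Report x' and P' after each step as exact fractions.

step 0: x' = [22/13, 3/2], P' = [508/13 39; 39 157/4]
step 1: x' = [43218/55519, -12503/55519], P' = [162546/55519 156360/55519; 156360/55519 168663/55519]
step 2: x' = [1390063/631826, 488959/194408], P' = [932255/315913 275451/97204; 275451/97204 1184399/388816]

step 0: x̄ = F·x = [0, 7]
step 0: P̄ = F·P·Fᵀ + Q = [40 36; 36 49]
step 0: y = z − H·x̄ = [22]
step 0: S = H·P̄·Hᵀ + R = [156]
step 0: K = P̄·Hᵀ·S⁻¹ = [1/13; -1/4]
step 0: x' = x̄ + K·y = [22/13, 3/2]
step 0: P' = (I − K·H)·P̄ = [508/13 39; 39 157/4]
step 1: x̄ = F·x = [27/13, -73/26]
step 1: P̄ = F·P·Fᵀ + Q = [555/13 -1983/26; -1983/26 8337/52]
step 1: y = z − H·x̄ = [-303/26]
step 1: S = H·P̄·Hᵀ + R = [166557/52]
step 1: K = P̄·Hᵀ·S⁻¹ = [6186/55519; -12303/55519]
step 1: x' = x̄ + K·y = [43218/55519, -12503/55519]
step 1: P' = (I − K·H)·P̄ = [162546/55519 156360/55519; 156360/55519 168663/55519]
step 2: x̄ = F·x = [154660/55519, 80727/55519]
step 2: P̄ = F·P·Fᵀ + Q = [372284/55519 -220344/55519; -220344/55519 853391/55519]
step 2: y = z − H·x̄ = [-277318/55519]
step 2: S = H·P̄·Hᵀ + R = [15163824/55519]
step 2: K = P̄·Hᵀ·S⁻¹ = [148157/1263652; -82595/388816]
step 2: x' = x̄ + K·y = [1390063/631826, 488959/194408]
step 2: P' = (I − K·H)·P̄ = [932255/315913 275451/97204; 275451/97204 1184399/388816]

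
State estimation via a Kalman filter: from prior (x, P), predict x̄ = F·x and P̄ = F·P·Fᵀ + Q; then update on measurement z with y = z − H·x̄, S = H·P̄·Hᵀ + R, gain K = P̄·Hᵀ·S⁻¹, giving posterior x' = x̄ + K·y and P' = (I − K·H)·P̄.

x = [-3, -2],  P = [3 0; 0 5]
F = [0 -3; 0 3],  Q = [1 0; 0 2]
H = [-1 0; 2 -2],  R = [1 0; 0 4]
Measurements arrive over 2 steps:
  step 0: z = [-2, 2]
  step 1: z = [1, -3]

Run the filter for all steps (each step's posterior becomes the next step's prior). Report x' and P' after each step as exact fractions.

step 0: x̄ = F·x = [6, -6]
step 0: P̄ = F·P·Fᵀ + Q = [46 -45; -45 47]
step 0: y = z − H·x̄ = [4, -22]
step 0: S = H·P̄·Hᵀ + R = [47 -182; -182 736]
step 0: K = P̄·Hᵀ·S⁻¹ = [-183/367 91/734; -92/367 -229/734]
step 0: x' = x̄ + K·y = [469/367, -51/367]
step 0: P' = (I − K·H)·P̄ = [183/367 92/367; 92/367 321/367]
step 1: x̄ = F·x = [153/367, -153/367]
step 1: P̄ = F·P·Fᵀ + Q = [3256/367 -2889/367; -2889/367 3623/367]
step 1: y = z − H·x̄ = [520/367, -1713/367]
step 1: S = H·P̄·Hᵀ + R = [3623/367 -12290/367; -12290/367 52096/367]
step 1: K = P̄·Hᵀ·S⁻¹ = [-12657/25681 6145/51362; -6512/25681 -15913/51362]
step 1: x' = x̄ + K·y = [-43137/51362, 34409/51362]
step 1: P' = (I − K·H)·P̄ = [12657/25681 6512/25681; 6512/25681 22425/25681]

step 0: x' = [469/367, -51/367], P' = [183/367 92/367; 92/367 321/367]
step 1: x' = [-43137/51362, 34409/51362], P' = [12657/25681 6512/25681; 6512/25681 22425/25681]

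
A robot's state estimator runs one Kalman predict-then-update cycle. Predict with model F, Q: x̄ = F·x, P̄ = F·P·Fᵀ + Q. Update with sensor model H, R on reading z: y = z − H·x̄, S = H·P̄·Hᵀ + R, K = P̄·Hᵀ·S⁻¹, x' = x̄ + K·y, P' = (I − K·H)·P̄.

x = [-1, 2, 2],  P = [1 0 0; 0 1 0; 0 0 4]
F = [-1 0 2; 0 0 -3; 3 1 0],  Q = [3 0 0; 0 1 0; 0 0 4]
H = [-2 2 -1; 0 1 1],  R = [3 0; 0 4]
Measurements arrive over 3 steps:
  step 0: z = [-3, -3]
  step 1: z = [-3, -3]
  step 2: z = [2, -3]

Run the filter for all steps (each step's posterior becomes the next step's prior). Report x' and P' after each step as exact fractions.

step 0: x' = [16009/10379, -10150/10379, -19579/10379], P' = [23640/10379 11783/10379 -18923/10379; 11783/10379 12770/10379 -5502/10379; -18923/10379 -5502/10379 32950/10379]
step 1: x' = [1496239/1589110, -163901741/131896130, -197019221/131896130], P' = [3502709/1589110 1615543/1589110 -2954027/1589110; 1615543/1589110 149278383/131896130 -58495267/131896130; -2954027/1589110 -58495267/131896130 445613583/131896130]
step 2: x' = [393371653717/1716371945647, -116670967669/1716371945647, -4485186556068/1716371945647], P' = [3768953808566/1716371945647 1742849111178/1716371945647 -3165172563214/1716371945647; 1742849111178/1716371945647 1944593844576/1716371945647 -755232911436/1716371945647; -3165172563214/1716371945647 -755232911436/1716371945647 5755686760916/1716371945647]

step 0: x̄ = F·x = [5, -6, -1]
step 0: P̄ = F·P·Fᵀ + Q = [20 -24 -3; -24 37 0; -3 0 14]
step 0: y = z − H·x̄ = [18, 4]
step 0: S = H·P̄·Hᵀ + R = [425 114; 114 55]
step 0: K = P̄·Hᵀ·S⁻¹ = [-1597/10379 -1785/10379; 2492/10379 1817/10379; -2036/10379 6862/10379]
step 0: x' = x̄ + K·y = [16009/10379, -10150/10379, -19579/10379]
step 0: P' = (I − K·H)·P̄ = [23640/10379 11783/10379 -18923/10379; 11783/10379 12770/10379 -5502/10379; -18923/10379 -5502/10379 32950/10379]
step 1: x̄ = F·x = [-55167/10379, 58737/10379, 37877/10379]
step 1: P̄ = F·P·Fᵀ + Q = [262269/10379 -254469/10379 -207245/10379; -254469/10379 306929/10379 186813/10379; -207245/10379 186813/10379 337744/10379]
step 1: y = z − H·x̄ = [-221068/10379, -127751/10379]
step 1: S = H·P̄·Hᵀ + R = [3105193/10379 1386355/10379; 1386355/10379 1059815/10379]
step 1: K = P̄·Hᵀ·S⁻¹ = [-54687/317822 -334621/1589110; 5924793/26379226 22695779/131896130; -4815709/26379226 96779579/131896130]
step 1: x' = x̄ + K·y = [1496239/1589110, -163901741/131896130, -197019221/131896130]
step 1: P' = (I − K·H)·P̄ = [3502709/1589110 1615543/1589110 -2954027/1589110; 1615543/1589110 149278383/131896130 -58495267/131896130; -2954027/1589110 -58495267/131896130 445613583/131896130]
step 2: x̄ = F·x = [-518226279/131896130, 591057663/131896130, 20866177/13189613]
step 2: P̄ = F·P·Fᵀ + Q = [3449604533/131896130 -3409234221/131896130 -259436059/13189613; -3409234221/131896130 4142418377/131896130 238214397/13189613; -259436059/13189613 238214397/13189613 409792694/13189613]
step 2: y = z − H·x̄ = [-873056927/65948065, -1195407823/131896130]
step 2: S = H·P̄·Hᵀ + R = [21114781249/65948065 9288121703/65948065; 9288121703/65948065 13532217777/131896130]
step 2: K = P̄·Hᵀ·S⁻¹ = [-295678943854/1716371945647 -355580863009/1716371945647; 386240792744/1716371945647 297340233285/1716371945647; -311935819120/1716371945647 1250113462370/1716371945647]
step 2: x' = x̄ + K·y = [393371653717/1716371945647, -116670967669/1716371945647, -4485186556068/1716371945647]
step 2: P' = (I − K·H)·P̄ = [3768953808566/1716371945647 1742849111178/1716371945647 -3165172563214/1716371945647; 1742849111178/1716371945647 1944593844576/1716371945647 -755232911436/1716371945647; -3165172563214/1716371945647 -755232911436/1716371945647 5755686760916/1716371945647]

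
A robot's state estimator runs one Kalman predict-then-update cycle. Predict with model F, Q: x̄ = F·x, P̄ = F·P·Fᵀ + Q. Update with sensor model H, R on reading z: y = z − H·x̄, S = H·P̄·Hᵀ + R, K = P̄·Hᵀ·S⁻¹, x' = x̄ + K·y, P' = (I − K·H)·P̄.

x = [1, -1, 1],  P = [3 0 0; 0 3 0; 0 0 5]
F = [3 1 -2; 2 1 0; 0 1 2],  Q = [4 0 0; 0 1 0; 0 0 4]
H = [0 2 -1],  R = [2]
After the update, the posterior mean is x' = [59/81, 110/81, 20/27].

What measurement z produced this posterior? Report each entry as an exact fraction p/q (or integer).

z = [2]

x̄ = F·x = [0, 1, 1]
P̄ = F·P·Fᵀ + Q = [54 21 -17; 21 16 3; -17 3 27]
S = H·P̄·Hᵀ + R = [81]
K = P̄·Hᵀ·S⁻¹ = [59/81; 29/81; -7/27]
x' − x̄ = [59/81, 29/81, -7/27] = K·y
y = (KᵀK)⁻¹·Kᵀ·(x' − x̄) = [1]
z = y + H·x̄ = [1] + [1] = [2]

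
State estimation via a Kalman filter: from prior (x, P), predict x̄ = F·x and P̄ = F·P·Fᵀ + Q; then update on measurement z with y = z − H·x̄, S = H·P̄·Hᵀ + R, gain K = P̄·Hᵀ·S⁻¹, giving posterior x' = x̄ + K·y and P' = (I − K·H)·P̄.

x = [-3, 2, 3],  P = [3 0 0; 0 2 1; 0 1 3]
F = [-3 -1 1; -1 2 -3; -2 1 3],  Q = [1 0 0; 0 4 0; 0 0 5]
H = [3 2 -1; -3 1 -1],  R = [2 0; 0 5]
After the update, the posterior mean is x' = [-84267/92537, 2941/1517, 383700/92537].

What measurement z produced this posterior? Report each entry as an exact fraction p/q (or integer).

x̄ = F·x = [10, -2, 17]
P̄ = F·P·Fᵀ + Q = [31 1 23; 1 30 -14; 23 -14 52]
S = H·P̄·Hᵀ + R = [383 -128; -128 526]
K = P̄·Hᵀ·S⁻¹ = [11576/92537 -34829/185074; 375/1517 419/3034; -11533/92537 -53113/185074]
x' − x̄ = [-1009637/92537, 5975/1517, -1189429/92537] = K·y
y = (KᵀK)⁻¹·Kᵀ·(x' − x̄) = [-12, 50]
z = y + H·x̄ = [-12, 50] + [9, -49] = [-3, 1]

z = [-3, 1]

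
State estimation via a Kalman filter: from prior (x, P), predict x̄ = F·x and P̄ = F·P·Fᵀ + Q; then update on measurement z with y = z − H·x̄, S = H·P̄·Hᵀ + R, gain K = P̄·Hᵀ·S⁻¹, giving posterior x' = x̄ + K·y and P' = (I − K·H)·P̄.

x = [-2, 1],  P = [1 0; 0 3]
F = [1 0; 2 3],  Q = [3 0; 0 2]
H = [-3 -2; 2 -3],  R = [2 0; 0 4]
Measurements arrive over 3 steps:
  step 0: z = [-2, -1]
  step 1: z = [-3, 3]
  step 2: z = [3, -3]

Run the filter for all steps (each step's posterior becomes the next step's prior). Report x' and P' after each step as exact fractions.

step 0: x' = [2294/11493, 6587/11493], P' = [2192/11493 -760/11493; -760/11493 2948/11493]
step 1: x' = [322057/304841, -22211/304841], P' = [57286/304841 -132932/2133887; -132932/2133887 3639444/14937209]
step 2: x' = [-20010318553/19049621087, 5297786069/19049621087], P' = [3578935202/19049621087 -1184637460/19049621087; -1184637460/19049621087 4635831436/19049621087]

step 0: x̄ = F·x = [-2, -1]
step 0: P̄ = F·P·Fᵀ + Q = [4 2; 2 33]
step 0: y = z − H·x̄ = [-10, 0]
step 0: S = H·P̄·Hᵀ + R = [194 184; 184 293]
step 0: K = P̄·Hᵀ·S⁻¹ = [-2528/11493 1666/11493; -1808/11493 -2591/11493]
step 0: x' = x̄ + K·y = [2294/11493, 6587/11493]
step 0: P' = (I − K·H)·P̄ = [2192/11493 -760/11493; -760/11493 2948/11493]
step 1: x̄ = F·x = [2294/11493, 24349/11493]
step 1: P̄ = F·P·Fᵀ + Q = [36671/11493 2104/11493; 2104/11493 49166/11493]
step 1: y = z − H·x̄ = [21101/11493, 102938/11493]
step 1: S = H·P̄·Hᵀ + R = [574937/11493 85490/11493; 85490/11493 609902/11493]
step 1: K = P̄·Hᵀ·S⁻¹ = [-468571/2133887 300200/2133887; -2243658/14937209 -3194845/14937209]
step 1: x' = x̄ + K·y = [322057/304841, -22211/304841]
step 1: P' = (I − K·H)·P̄ = [57286/304841 -132932/2133887; -132932/2133887 3639444/14937209]
step 2: x̄ = F·x = [322057/304841, 577481/304841]
step 2: P̄ = F·P·Fᵀ + Q = [971809/304841 403208/2133887; 403208/2133887 62691182/14937209]
step 2: y = z − H·x̄ = [3035656/304841, 173806/304841]
step 2: S = H·P̄·Hᵀ + R = [743076387/14937209 104547526/14937209; 104547526/14937209 780574566/14937209]
step 2: K = P̄·Hᵀ·S⁻¹ = [-4183765343/19049621087 2677945696/19049621087; -2858875246/19049621087 -4069192307/19049621087]
step 2: x' = x̄ + K·y = [-20010318553/19049621087, 5297786069/19049621087]
step 2: P' = (I − K·H)·P̄ = [3578935202/19049621087 -1184637460/19049621087; -1184637460/19049621087 4635831436/19049621087]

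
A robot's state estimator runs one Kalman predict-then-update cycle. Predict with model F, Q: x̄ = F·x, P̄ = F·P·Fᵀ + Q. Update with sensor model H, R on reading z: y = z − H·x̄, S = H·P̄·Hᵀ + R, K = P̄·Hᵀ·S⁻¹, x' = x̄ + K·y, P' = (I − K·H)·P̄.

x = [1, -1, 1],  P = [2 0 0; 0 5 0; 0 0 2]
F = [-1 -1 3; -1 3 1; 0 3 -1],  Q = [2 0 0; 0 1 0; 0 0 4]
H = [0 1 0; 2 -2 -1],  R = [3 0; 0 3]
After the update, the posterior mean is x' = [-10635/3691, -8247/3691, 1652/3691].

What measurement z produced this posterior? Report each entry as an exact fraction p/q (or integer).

x̄ = F·x = [3, -3, -4]
P̄ = F·P·Fᵀ + Q = [27 -7 -21; -7 50 43; -21 43 51]
S = H·P̄·Hᵀ + R = [53 -157; -157 674]
K = P̄·Hᵀ·S⁻¹ = [3085/3691 1206/3691; 3017/3691 -157/3691; 293/3691 -912/3691]
x' − x̄ = [-21708/3691, 2826/3691, 16416/3691] = K·y
y = (KᵀK)⁻¹·Kᵀ·(x' − x̄) = [0, -18]
z = y + H·x̄ = [0, -18] + [-3, 16] = [-3, -2]

z = [-3, -2]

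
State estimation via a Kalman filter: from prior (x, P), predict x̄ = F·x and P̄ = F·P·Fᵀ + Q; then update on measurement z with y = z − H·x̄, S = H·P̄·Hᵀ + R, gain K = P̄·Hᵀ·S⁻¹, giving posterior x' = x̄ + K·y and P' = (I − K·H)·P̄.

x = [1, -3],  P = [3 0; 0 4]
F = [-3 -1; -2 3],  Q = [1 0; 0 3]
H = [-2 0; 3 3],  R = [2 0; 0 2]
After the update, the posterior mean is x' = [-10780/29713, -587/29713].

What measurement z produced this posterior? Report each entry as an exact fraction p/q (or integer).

x̄ = F·x = [0, -11]
P̄ = F·P·Fᵀ + Q = [32 6; 6 51]
S = H·P̄·Hᵀ + R = [130 -228; -228 857]
K = P̄·Hᵀ·S⁻¹ = [-14428/29713 114/29713; 14352/29713 9747/29713]
x' − x̄ = [-10780/29713, 326256/29713] = K·y
y = (KᵀK)⁻¹·Kᵀ·(x' − x̄) = [1, 32]
z = y + H·x̄ = [1, 32] + [0, -33] = [1, -1]

z = [1, -1]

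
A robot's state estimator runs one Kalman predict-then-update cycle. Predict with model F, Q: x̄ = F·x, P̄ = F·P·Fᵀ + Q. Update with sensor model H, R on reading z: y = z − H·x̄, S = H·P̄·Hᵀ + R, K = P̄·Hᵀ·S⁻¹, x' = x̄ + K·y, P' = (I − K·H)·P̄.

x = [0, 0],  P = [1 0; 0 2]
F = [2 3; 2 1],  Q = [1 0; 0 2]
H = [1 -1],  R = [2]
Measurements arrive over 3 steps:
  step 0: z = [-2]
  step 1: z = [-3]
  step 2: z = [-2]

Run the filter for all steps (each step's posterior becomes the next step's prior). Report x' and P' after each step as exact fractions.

step 0: x̄ = F·x = [0, 0]
step 0: P̄ = F·P·Fᵀ + Q = [23 10; 10 8]
step 0: y = z − H·x̄ = [-2]
step 0: S = H·P̄·Hᵀ + R = [13]
step 0: K = P̄·Hᵀ·S⁻¹ = [1; 2/13]
step 0: x' = x̄ + K·y = [-2, -4/13]
step 0: P' = (I − K·H)·P̄ = [10 8; 8 100/13]
step 1: x̄ = F·x = [-64/13, -56/13]
step 1: P̄ = F·P·Fᵀ + Q = [2681/13 1652/13; 1652/13 1062/13]
step 1: y = z − H·x̄ = [-31/13]
step 1: S = H·P̄·Hᵀ + R = [465/13]
step 1: K = P̄·Hᵀ·S⁻¹ = [343/155; 118/93]
step 1: x' = x̄ + K·y = [-51/5, -22/3]
step 1: P' = (I − K·H)·P̄ = [4816/155 826/31; 826/31 2242/93]
step 2: x̄ = F·x = [-212/5, -416/15]
step 2: P̄ = F·P·Fᵀ + Q = [102609/155 63514/155; 63514/155 119492/465]
step 2: y = z − H·x̄ = [38/3]
step 2: S = H·P̄·Hᵀ + R = [9433/93]
step 2: K = P̄·Hᵀ·S⁻¹ = [23457/9433; 14210/9433]
step 2: x' = x̄ + K·y = [-514186/47165, -408076/47165]
step 2: P' = (I − K·H)·P̄ = [1640622/47165 1406052/47165; 1406052/47165 1263952/47165]

step 0: x' = [-2, -4/13], P' = [10 8; 8 100/13]
step 1: x' = [-51/5, -22/3], P' = [4816/155 826/31; 826/31 2242/93]
step 2: x' = [-514186/47165, -408076/47165], P' = [1640622/47165 1406052/47165; 1406052/47165 1263952/47165]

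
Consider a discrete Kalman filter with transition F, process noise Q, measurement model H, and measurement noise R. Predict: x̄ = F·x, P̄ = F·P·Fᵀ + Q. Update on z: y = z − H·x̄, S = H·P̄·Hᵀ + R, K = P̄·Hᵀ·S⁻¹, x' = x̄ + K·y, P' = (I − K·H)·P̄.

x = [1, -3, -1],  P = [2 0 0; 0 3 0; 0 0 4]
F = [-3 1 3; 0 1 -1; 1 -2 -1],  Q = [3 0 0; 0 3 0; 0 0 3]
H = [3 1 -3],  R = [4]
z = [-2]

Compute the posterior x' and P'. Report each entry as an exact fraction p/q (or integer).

x̄ = F·x = [-9, -2, 8]
P̄ = F·P·Fᵀ + Q = [60 -9 -24; -9 10 -2; -24 -2 21]
y = z − H·x̄ = [51]
S = H·P̄·Hᵀ + R = [1133]
K = P̄·Hᵀ·S⁻¹ = [243/1133; -1/103; -137/1133]
x' = x̄ + K·y = [2196/1133, -257/103, 2077/1133]
P' = (I − K·H)·P̄ = [8931/1133 -684/103 6099/1133; -684/103 1019/103 -343/103; 6099/1133 -343/103 5024/1133]

x' = [2196/1133, -257/103, 2077/1133]
P' = [8931/1133 -684/103 6099/1133; -684/103 1019/103 -343/103; 6099/1133 -343/103 5024/1133]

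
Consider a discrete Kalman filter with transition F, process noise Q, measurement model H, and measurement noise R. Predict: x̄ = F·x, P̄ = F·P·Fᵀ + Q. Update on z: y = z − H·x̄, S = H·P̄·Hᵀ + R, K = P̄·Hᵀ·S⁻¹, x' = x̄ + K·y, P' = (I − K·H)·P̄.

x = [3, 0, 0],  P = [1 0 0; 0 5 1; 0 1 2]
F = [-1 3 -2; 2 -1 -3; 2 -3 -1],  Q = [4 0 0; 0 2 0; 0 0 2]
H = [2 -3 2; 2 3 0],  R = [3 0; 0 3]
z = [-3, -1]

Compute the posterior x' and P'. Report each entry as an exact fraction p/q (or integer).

x' = [-18253/8855, 47202/44275, 92402/44275]
P' = [13242/1771 -41772/8855 -122352/8855; -41772/8855 145963/44275 405963/44275; -122352/8855 405963/44275 1187763/44275]

x̄ = F·x = [-3, 6, 6]
P̄ = F·P·Fᵀ + Q = [46 -12 -40; -12 35 35; -40 35 59]
y = z − H·x̄ = [9, -13]
S = H·P̄·Hᵀ + R = [142 -81; -81 358]
K = P̄·Hᵀ·S⁻¹ = [4344/8855 2368/8855; -14561/44275 6723/44275; -21961/44275 -1877/44275]
x' = x̄ + K·y = [-18253/8855, 47202/44275, 92402/44275]
P' = (I − K·H)·P̄ = [13242/1771 -41772/8855 -122352/8855; -41772/8855 145963/44275 405963/44275; -122352/8855 405963/44275 1187763/44275]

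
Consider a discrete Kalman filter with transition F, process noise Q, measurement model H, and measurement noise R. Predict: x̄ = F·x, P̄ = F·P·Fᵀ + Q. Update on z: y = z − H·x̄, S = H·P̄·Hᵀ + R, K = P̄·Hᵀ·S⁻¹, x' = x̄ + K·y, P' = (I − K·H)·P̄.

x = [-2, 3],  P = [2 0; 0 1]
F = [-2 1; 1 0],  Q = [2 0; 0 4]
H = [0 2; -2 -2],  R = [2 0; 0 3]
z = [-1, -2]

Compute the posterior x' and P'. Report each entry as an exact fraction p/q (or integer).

x' = [977/475, -328/475]
P' = [533/475 -212/475; -212/475 218/475]

x̄ = F·x = [7, -2]
P̄ = F·P·Fᵀ + Q = [11 -4; -4 6]
y = z − H·x̄ = [3, 8]
S = H·P̄·Hᵀ + R = [26 -8; -8 39]
K = P̄·Hᵀ·S⁻¹ = [-212/475 -214/475; 218/475 -4/475]
x' = x̄ + K·y = [977/475, -328/475]
P' = (I − K·H)·P̄ = [533/475 -212/475; -212/475 218/475]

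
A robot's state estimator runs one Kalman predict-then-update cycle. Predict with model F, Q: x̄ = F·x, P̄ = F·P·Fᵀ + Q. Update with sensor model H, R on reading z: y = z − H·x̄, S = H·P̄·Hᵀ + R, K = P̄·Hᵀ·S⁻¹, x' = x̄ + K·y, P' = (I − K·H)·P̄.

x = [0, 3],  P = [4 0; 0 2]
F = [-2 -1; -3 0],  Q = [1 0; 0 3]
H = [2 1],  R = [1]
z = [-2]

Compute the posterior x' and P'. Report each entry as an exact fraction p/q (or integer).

x̄ = F·x = [-3, 0]
P̄ = F·P·Fᵀ + Q = [19 24; 24 39]
y = z − H·x̄ = [4]
S = H·P̄·Hᵀ + R = [212]
K = P̄·Hᵀ·S⁻¹ = [31/106; 87/212]
x' = x̄ + K·y = [-97/53, 87/53]
P' = (I − K·H)·P̄ = [46/53 -153/106; -153/106 699/212]

x' = [-97/53, 87/53]
P' = [46/53 -153/106; -153/106 699/212]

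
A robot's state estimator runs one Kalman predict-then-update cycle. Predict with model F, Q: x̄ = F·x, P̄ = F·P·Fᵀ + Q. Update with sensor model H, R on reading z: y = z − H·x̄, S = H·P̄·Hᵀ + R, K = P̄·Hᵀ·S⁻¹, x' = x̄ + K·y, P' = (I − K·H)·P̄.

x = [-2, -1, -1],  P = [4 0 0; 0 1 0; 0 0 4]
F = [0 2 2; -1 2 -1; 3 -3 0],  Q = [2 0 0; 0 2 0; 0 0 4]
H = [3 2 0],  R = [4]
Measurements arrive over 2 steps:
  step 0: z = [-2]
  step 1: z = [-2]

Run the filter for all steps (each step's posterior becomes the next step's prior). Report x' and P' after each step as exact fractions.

step 0: x̄ = F·x = [-4, 1, -3]
step 0: P̄ = F·P·Fᵀ + Q = [22 -4 -6; -4 14 -18; -6 -18 49]
step 0: y = z − H·x̄ = [8]
step 0: S = H·P̄·Hᵀ + R = [210]
step 0: K = P̄·Hᵀ·S⁻¹ = [29/105; 8/105; -9/35]
step 0: x' = x̄ + K·y = [-188/105, 169/105, -177/35]
step 0: P' = (I − K·H)·P̄ = [628/105 -884/105 312/35; -884/105 1342/105 -486/35; 312/35 -486/35 1229/35]
step 1: x̄ = F·x = [-724/105, 151/15, -51/5]
step 1: P̄ = F·P·Fᵀ + Q = [8662/105 -718/15 48/5; -718/15 3019/15 -1194/5; 48/5 -1194/5 1622/5]
step 1: y = z − H·x̄ = [-152/105]
step 1: S = H·P̄·Hᵀ + R = [102598/105]
step 1: K = P̄·Hᵀ·S⁻¹ = [7967/51299; 13594/51299; -23562/51299]
step 1: x' = x̄ + K·y = [-365252/51299, 496731/51299, -489141/51299]
step 1: P' = (I − K·H)·P̄ = [3022912/51299 -4518434/51299 4068060/51299; -4518434/51299 6804839/51299 -6149214/51299; 4068060/51299 -6149214/51299 6066770/51299]

step 0: x' = [-188/105, 169/105, -177/35], P' = [628/105 -884/105 312/35; -884/105 1342/105 -486/35; 312/35 -486/35 1229/35]
step 1: x' = [-365252/51299, 496731/51299, -489141/51299], P' = [3022912/51299 -4518434/51299 4068060/51299; -4518434/51299 6804839/51299 -6149214/51299; 4068060/51299 -6149214/51299 6066770/51299]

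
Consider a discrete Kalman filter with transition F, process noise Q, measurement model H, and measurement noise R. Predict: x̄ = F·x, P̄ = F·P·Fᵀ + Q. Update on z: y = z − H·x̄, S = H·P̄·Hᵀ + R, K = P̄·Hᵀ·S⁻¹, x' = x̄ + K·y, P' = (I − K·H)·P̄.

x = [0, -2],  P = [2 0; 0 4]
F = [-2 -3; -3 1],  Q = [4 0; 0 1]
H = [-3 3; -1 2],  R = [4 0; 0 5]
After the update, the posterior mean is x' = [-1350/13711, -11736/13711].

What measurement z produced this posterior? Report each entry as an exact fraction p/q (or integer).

x̄ = F·x = [6, -2]
P̄ = F·P·Fᵀ + Q = [48 0; 0 23]
S = H·P̄·Hᵀ + R = [643 282; 282 145]
K = P̄·Hᵀ·S⁻¹ = [-7344/13711 9744/13711; -2967/13711 10120/13711]
x' − x̄ = [-83616/13711, 15686/13711] = K·y
y = (KᵀK)⁻¹·Kᵀ·(x' − x̄) = [22, 8]
z = y + H·x̄ = [22, 8] + [-24, -10] = [-2, -2]

z = [-2, -2]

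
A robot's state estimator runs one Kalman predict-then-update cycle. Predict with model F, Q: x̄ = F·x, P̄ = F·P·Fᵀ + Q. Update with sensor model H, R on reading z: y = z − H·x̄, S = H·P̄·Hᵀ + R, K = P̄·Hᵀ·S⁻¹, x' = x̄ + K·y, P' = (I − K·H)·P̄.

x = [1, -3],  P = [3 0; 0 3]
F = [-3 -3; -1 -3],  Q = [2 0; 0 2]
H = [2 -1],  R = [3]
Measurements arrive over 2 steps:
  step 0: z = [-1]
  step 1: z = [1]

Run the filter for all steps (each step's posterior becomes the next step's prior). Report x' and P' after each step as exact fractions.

step 0: x' = [62/23, 144/23], P' = [664/115 220/23; 220/23 416/23]
step 1: x' = [-5718/13963, -23104/13963], P' = [329166/69815 491712/69815; 491712/69815 858594/69815]

step 0: x̄ = F·x = [6, 8]
step 0: P̄ = F·P·Fᵀ + Q = [56 36; 36 32]
step 0: y = z − H·x̄ = [-5]
step 0: S = H·P̄·Hᵀ + R = [115]
step 0: K = P̄·Hᵀ·S⁻¹ = [76/115; 8/23]
step 0: x' = x̄ + K·y = [62/23, 144/23]
step 0: P' = (I − K·H)·P̄ = [664/115 220/23; 220/23 416/23]
step 1: x̄ = F·x = [-618/23, -494/23]
step 1: P̄ = F·P·Fᵀ + Q = [44726/115 33912/115; 33912/115 26214/115]
step 1: y = z − H·x̄ = [765/23]
step 1: S = H·P̄·Hᵀ + R = [13963/23]
step 1: K = P̄·Hᵀ·S⁻¹ = [11108/13963; 8322/13963]
step 1: x' = x̄ + K·y = [-5718/13963, -23104/13963]
step 1: P' = (I − K·H)·P̄ = [329166/69815 491712/69815; 491712/69815 858594/69815]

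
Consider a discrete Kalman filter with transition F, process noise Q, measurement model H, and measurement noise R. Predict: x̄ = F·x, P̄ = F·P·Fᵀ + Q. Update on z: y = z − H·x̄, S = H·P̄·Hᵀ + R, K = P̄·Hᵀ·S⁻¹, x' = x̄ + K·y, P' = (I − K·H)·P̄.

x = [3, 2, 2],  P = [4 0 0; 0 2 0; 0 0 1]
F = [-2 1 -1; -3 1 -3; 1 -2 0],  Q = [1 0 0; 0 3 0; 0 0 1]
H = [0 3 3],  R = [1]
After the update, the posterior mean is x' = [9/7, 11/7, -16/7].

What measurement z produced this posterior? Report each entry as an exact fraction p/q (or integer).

x̄ = F·x = [-6, -13, -1]
P̄ = F·P·Fᵀ + Q = [20 29 -12; 29 50 -16; -12 -16 13]
S = H·P̄·Hᵀ + R = [280]
K = P̄·Hᵀ·S⁻¹ = [51/280; 51/140; -9/280]
x' − x̄ = [51/7, 102/7, -9/7] = K·y
y = (KᵀK)⁻¹·Kᵀ·(x' − x̄) = [40]
z = y + H·x̄ = [40] + [-42] = [-2]

z = [-2]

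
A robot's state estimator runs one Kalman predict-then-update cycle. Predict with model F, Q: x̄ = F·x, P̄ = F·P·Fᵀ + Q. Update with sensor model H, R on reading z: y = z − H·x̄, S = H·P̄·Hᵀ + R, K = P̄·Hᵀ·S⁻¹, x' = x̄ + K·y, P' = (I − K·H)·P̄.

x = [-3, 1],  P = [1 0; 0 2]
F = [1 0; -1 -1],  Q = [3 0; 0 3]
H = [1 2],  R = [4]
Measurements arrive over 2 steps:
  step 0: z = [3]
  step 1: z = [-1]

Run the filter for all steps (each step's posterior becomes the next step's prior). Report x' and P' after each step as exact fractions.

step 0: x̄ = F·x = [-3, 2]
step 0: P̄ = F·P·Fᵀ + Q = [4 -1; -1 6]
step 0: y = z − H·x̄ = [2]
step 0: S = H·P̄·Hᵀ + R = [28]
step 0: K = P̄·Hᵀ·S⁻¹ = [1/14; 11/28]
step 0: x' = x̄ + K·y = [-20/7, 39/14]
step 0: P' = (I − K·H)·P̄ = [27/7 -25/14; -25/14 47/28]
step 1: x̄ = F·x = [-20/7, 1/14]
step 1: P̄ = F·P·Fᵀ + Q = [48/7 -29/14; -29/14 139/28]
step 1: y = z − H·x̄ = [12/7]
step 1: S = H·P̄·Hᵀ + R = [157/7]
step 1: K = P̄·Hᵀ·S⁻¹ = [19/157; 55/157]
step 1: x' = x̄ + K·y = [-416/157, 211/314]
step 1: P' = (I − K·H)·P̄ = [1025/157 -949/314; -949/314 1389/628]

step 0: x' = [-20/7, 39/14], P' = [27/7 -25/14; -25/14 47/28]
step 1: x' = [-416/157, 211/314], P' = [1025/157 -949/314; -949/314 1389/628]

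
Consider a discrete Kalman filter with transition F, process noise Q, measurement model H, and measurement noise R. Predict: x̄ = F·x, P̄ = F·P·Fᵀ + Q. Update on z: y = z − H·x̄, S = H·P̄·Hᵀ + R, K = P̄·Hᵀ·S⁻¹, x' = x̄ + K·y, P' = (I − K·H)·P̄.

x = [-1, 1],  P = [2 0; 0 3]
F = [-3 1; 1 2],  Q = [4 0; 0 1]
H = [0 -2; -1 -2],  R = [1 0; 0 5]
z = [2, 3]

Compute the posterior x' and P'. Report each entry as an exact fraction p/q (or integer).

x̄ = F·x = [4, 1]
P̄ = F·P·Fᵀ + Q = [25 0; 0 15]
y = z − H·x̄ = [4, 9]
S = H·P̄·Hᵀ + R = [61 60; 60 90]
K = P̄·Hᵀ·S⁻¹ = [50/63 -305/378; -10/21 -1/63]
x' = x̄ + K·y = [-11/126, -22/21]
P' = (I − K·H)·P̄ = [1825/378 -25/63; -25/63 5/21]

x' = [-11/126, -22/21]
P' = [1825/378 -25/63; -25/63 5/21]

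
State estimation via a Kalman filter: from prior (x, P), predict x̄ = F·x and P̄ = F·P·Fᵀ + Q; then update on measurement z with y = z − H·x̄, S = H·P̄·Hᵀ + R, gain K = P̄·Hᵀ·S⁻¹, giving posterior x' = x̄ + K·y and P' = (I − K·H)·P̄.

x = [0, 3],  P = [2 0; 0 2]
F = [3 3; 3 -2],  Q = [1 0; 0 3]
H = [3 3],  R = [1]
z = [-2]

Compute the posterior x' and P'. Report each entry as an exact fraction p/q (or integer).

x' = [4908/703, -5373/703]
P' = [9370/703 -9327/703; -9327/703 9362/703]

x̄ = F·x = [9, -6]
P̄ = F·P·Fᵀ + Q = [37 6; 6 29]
y = z − H·x̄ = [-11]
S = H·P̄·Hᵀ + R = [703]
K = P̄·Hᵀ·S⁻¹ = [129/703; 105/703]
x' = x̄ + K·y = [4908/703, -5373/703]
P' = (I − K·H)·P̄ = [9370/703 -9327/703; -9327/703 9362/703]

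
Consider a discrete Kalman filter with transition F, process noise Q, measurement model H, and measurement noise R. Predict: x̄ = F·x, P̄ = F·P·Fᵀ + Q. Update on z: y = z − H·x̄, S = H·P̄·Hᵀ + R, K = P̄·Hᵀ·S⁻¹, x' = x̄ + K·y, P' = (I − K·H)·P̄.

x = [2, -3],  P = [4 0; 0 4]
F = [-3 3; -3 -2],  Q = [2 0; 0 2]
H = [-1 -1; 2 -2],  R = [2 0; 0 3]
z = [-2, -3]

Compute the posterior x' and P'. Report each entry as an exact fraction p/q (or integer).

x̄ = F·x = [-15, 0]
P̄ = F·P·Fᵀ + Q = [74 12; 12 54]
y = z − H·x̄ = [-17, 27]
S = H·P̄·Hᵀ + R = [154 -40; -40 419]
K = P̄·Hᵀ·S⁻¹ = [-15537/31463 7828/31463; -15507/31463 -7788/31463]
x' = x̄ + K·y = [3540/31463, 53343/31463]
P' = (I − K·H)·P̄ = [21408/31463 9666/31463; 9666/31463 21348/31463]

x' = [3540/31463, 53343/31463]
P' = [21408/31463 9666/31463; 9666/31463 21348/31463]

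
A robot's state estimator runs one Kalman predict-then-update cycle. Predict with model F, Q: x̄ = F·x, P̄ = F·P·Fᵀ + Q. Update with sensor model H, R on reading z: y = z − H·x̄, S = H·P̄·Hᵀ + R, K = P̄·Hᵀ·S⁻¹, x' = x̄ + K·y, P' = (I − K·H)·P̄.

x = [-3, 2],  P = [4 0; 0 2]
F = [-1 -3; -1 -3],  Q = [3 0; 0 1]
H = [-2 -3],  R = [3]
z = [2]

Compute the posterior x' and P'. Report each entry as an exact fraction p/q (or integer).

x̄ = F·x = [-3, -3]
P̄ = F·P·Fᵀ + Q = [25 22; 22 23]
y = z − H·x̄ = [-13]
S = H·P̄·Hᵀ + R = [574]
K = P̄·Hᵀ·S⁻¹ = [-58/287; -113/574]
x' = x̄ + K·y = [-107/287, -253/574]
P' = (I − K·H)·P̄ = [447/287 -240/287; -240/287 433/574]

x' = [-107/287, -253/574]
P' = [447/287 -240/287; -240/287 433/574]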